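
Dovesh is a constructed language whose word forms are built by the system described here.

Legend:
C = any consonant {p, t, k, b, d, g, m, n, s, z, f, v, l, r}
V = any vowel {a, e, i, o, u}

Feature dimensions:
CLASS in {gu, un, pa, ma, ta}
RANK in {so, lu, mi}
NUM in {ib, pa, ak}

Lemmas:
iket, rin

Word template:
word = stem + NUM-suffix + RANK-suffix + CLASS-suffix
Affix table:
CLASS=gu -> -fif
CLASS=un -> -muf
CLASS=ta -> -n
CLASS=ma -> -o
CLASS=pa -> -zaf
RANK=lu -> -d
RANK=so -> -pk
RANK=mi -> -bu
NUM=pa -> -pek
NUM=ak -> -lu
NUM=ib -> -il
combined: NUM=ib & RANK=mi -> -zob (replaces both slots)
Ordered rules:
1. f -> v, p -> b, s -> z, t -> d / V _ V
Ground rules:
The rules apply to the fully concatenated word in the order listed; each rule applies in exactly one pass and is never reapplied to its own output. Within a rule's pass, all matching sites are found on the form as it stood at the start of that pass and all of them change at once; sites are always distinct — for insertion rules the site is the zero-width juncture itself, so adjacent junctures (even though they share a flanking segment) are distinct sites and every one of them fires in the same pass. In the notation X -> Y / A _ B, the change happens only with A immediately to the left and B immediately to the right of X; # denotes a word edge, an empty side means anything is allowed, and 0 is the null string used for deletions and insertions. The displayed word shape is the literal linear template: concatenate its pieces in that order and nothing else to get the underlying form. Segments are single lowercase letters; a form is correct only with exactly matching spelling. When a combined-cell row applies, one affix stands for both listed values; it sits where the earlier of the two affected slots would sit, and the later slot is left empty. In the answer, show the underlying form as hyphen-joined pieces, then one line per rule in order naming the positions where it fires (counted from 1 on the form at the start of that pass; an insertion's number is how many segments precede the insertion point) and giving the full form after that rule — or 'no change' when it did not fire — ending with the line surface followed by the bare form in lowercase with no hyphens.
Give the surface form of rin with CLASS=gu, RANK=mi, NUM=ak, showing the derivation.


underlying: rin-lu-bu-fif
1. f -> v, p -> b, s -> z, t -> d / V _ V: fires at position(s) 8: rinlubuvif
surface: rinlubuvif


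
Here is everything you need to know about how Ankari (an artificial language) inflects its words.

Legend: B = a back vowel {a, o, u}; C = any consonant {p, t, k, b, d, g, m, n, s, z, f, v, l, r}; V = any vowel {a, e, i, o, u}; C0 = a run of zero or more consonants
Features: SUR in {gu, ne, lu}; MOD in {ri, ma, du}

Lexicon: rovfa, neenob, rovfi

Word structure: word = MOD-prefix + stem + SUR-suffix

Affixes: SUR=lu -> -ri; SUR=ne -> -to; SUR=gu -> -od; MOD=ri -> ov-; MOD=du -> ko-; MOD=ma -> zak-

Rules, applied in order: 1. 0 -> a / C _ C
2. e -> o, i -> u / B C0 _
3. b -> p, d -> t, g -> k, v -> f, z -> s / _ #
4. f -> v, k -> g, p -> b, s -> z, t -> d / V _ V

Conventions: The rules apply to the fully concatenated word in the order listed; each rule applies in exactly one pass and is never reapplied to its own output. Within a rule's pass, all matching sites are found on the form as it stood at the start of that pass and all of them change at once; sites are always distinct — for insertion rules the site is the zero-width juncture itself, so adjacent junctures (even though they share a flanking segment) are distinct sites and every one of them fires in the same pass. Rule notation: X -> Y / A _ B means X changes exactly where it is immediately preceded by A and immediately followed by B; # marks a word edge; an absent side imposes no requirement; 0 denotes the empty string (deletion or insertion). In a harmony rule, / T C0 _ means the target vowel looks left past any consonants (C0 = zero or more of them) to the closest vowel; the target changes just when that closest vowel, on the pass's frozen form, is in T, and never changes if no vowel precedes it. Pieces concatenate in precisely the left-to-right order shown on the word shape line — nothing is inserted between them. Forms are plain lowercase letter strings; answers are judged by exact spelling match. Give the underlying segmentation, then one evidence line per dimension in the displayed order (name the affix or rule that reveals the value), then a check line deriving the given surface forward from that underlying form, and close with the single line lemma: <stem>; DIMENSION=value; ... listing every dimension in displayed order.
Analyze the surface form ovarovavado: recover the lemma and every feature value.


underlying: ov-rovfa-to
SUR=ne - signalled by the affix -to
MOD=ri - signalled by the affix ov-
check: ovrovfato -> ovarovafato -> ovarovafato -> ovarovafato -> ovarovavado
lemma: rovfa; SUR=ne; MOD=ri


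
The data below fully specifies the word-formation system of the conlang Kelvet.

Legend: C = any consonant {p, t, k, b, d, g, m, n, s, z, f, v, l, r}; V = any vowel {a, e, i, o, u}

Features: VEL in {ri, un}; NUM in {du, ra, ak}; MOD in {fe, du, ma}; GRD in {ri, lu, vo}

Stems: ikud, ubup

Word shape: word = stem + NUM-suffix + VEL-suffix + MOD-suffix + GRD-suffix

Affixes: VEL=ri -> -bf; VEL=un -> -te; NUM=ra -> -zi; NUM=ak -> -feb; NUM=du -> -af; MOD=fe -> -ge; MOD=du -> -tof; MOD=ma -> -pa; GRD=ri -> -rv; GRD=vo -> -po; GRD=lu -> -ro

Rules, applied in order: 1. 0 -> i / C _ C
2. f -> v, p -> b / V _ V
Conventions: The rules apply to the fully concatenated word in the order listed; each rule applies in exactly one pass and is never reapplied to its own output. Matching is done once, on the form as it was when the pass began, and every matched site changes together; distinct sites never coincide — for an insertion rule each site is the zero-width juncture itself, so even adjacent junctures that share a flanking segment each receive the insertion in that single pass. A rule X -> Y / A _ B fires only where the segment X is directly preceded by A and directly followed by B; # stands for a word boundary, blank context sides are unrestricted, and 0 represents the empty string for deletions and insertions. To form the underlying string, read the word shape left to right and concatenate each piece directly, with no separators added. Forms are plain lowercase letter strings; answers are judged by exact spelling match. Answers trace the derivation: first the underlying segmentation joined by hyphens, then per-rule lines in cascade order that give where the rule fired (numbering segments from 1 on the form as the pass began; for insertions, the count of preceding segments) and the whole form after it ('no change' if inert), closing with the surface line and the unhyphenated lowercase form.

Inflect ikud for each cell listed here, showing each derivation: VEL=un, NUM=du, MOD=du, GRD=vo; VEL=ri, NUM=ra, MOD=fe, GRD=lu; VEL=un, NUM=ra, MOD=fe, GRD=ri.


cell VEL=un, NUM=du, MOD=du, GRD=vo:
underlying: ikud-af-te-tof-po
1. 0 -> i / C _ C: inserts after position(s) 6, 11: ikudafitetofipo
2. f -> v, p -> b / V _ V: fires at position(s) 6, 12, 14: ikudavitetovibo
surface: ikudavitetovibo

cell VEL=ri, NUM=ra, MOD=fe, GRD=lu:
underlying: ikud-zi-bf-ge-ro
1. 0 -> i / C _ C: inserts after position(s) 4, 7, 8: ikudizibifigero
2. f -> v, p -> b / V _ V: fires at position(s) 10: ikudizibivigero
surface: ikudizibivigero

cell VEL=un, NUM=ra, MOD=fe, GRD=ri:
underlying: ikud-zi-te-ge-rv
1. 0 -> i / C _ C: inserts after position(s) 4, 11: ikudizitegeriv
2. f -> v, p -> b / V _ V: no change
surface: ikudizitegeriv


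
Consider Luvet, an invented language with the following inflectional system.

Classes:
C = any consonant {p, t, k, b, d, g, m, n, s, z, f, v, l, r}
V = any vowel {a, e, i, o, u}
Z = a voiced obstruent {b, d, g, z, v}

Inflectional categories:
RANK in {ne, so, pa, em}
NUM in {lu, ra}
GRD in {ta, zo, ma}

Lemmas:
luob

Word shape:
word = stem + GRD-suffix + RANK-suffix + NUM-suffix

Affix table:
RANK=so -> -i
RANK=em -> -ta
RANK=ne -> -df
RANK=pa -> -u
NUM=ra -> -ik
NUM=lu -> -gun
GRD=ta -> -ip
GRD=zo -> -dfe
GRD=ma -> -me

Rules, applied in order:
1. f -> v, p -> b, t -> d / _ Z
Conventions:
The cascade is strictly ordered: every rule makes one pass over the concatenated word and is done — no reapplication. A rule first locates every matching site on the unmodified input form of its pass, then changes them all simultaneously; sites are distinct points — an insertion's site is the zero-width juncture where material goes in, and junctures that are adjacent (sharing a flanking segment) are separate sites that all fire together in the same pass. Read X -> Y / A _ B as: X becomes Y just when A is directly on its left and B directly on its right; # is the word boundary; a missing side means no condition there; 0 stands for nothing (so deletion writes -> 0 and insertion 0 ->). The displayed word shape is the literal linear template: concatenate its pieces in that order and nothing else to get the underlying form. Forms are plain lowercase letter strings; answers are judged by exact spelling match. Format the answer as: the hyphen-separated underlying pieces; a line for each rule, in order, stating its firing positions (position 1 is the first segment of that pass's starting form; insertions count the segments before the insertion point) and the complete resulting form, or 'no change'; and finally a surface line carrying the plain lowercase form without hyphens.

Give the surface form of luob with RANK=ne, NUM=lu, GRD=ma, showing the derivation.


underlying: luob-me-df-gun
1. f -> v, p -> b, t -> d / _ Z: fires at position(s) 8: luobmedvgun
surface: luobmedvgun


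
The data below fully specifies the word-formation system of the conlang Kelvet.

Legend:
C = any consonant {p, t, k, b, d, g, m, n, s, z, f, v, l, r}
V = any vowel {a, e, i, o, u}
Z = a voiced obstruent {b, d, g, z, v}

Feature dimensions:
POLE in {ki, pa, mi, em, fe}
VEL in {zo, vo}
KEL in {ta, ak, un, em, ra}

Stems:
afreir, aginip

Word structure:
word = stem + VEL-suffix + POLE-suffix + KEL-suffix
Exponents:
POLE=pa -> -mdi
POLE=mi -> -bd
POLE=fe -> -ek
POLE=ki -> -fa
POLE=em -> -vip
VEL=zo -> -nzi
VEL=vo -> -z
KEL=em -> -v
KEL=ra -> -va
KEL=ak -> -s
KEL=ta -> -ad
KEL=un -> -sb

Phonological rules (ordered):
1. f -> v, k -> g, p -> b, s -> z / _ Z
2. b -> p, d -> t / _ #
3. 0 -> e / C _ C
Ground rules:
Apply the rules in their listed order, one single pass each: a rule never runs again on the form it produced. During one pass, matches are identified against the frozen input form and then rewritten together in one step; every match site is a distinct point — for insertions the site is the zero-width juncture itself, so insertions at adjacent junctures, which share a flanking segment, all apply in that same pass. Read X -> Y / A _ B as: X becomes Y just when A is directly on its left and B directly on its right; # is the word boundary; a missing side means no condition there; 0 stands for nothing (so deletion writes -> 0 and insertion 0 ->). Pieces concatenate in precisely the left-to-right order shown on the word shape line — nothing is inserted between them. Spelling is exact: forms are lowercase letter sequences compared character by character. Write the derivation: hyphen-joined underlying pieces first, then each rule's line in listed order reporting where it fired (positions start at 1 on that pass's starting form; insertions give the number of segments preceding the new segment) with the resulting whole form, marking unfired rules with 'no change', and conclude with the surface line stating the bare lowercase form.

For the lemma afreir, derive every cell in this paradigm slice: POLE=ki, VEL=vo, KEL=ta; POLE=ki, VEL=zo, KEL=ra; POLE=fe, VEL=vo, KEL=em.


cell POLE=ki, VEL=vo, KEL=ta:
underlying: afreir-z-fa-ad
1. f -> v, k -> g, p -> b, s -> z / _ Z: no change
2. b -> p, d -> t / _ #: fires at position(s) 11: afreirzfaat
3. 0 -> e / C _ C: inserts after position(s) 2, 6, 7: afereirezefaat
surface: afereirezefaat

cell POLE=ki, VEL=zo, KEL=ra:
underlying: afreir-nzi-fa-va
1. f -> v, k -> g, p -> b, s -> z / _ Z: no change
2. b -> p, d -> t / _ #: no change
3. 0 -> e / C _ C: inserts after position(s) 2, 6, 7: afereirenezifava
surface: afereirenezifava

cell POLE=fe, VEL=vo, KEL=em:
underlying: afreir-z-ek-v
1. f -> v, k -> g, p -> b, s -> z / _ Z: fires at position(s) 9: afreirzegv
2. b -> p, d -> t / _ #: no change
3. 0 -> e / C _ C: inserts after position(s) 2, 6, 9: afereirezegev
surface: afereirezegev


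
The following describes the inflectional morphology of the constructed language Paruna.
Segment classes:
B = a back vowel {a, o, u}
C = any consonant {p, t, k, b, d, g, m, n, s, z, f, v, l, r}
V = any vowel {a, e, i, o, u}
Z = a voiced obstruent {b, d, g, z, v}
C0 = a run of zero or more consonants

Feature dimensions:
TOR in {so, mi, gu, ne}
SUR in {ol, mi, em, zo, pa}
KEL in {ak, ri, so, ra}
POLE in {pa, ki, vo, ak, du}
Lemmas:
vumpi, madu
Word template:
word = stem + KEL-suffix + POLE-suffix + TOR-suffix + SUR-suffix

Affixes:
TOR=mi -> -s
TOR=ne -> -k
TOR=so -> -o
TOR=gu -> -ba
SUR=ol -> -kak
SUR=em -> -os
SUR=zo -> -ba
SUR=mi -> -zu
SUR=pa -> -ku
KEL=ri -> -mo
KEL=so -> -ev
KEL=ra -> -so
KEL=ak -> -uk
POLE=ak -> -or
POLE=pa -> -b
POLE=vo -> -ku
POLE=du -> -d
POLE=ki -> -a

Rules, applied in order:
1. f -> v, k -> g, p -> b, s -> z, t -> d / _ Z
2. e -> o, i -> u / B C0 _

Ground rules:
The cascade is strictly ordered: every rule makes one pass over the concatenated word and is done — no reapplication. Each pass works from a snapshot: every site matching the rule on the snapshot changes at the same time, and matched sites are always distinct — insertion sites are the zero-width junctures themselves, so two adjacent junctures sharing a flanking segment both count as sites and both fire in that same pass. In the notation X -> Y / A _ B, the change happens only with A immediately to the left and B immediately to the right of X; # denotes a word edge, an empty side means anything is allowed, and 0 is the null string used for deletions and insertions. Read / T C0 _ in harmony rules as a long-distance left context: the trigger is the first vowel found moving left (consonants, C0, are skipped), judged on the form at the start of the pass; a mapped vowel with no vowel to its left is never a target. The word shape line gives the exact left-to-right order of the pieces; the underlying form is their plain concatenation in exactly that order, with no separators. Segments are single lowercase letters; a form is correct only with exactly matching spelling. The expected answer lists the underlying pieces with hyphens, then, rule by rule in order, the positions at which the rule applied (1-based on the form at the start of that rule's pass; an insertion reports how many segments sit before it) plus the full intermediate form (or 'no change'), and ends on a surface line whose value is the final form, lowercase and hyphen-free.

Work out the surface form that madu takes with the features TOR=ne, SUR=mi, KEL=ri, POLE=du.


underlying: madu-mo-d-k-zu
1. f -> v, k -> g, p -> b, s -> z, t -> d / _ Z: fires at position(s) 8: madumodgzu
2. e -> o, i -> u / B C0 _: no change
surface: madumodgzu


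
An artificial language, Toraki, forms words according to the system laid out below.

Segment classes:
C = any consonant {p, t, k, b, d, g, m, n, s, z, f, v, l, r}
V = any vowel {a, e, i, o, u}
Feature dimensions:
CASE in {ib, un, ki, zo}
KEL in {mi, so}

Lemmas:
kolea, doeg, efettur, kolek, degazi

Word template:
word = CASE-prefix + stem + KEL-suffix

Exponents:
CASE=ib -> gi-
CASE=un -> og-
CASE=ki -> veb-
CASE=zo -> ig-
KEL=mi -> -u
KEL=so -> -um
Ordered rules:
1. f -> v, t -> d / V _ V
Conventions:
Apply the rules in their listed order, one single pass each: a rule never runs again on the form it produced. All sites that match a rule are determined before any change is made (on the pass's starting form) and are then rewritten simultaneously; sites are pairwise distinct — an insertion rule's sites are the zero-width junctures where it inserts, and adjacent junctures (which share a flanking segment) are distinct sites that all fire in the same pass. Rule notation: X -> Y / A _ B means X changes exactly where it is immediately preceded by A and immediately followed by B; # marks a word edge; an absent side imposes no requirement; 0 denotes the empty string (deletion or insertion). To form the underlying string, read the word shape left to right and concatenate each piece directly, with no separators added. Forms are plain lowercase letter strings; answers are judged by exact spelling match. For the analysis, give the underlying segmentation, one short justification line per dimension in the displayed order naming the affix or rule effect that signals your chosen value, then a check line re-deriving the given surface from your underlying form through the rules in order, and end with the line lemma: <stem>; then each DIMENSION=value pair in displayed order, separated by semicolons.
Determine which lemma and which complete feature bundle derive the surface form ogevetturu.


underlying: og-efettur-u
CASE=un - signalled by the affix og-
KEL=mi - signalled by the affix -u
check: ogefetturu -> ogevetturu
lemma: efettur; CASE=un; KEL=mi


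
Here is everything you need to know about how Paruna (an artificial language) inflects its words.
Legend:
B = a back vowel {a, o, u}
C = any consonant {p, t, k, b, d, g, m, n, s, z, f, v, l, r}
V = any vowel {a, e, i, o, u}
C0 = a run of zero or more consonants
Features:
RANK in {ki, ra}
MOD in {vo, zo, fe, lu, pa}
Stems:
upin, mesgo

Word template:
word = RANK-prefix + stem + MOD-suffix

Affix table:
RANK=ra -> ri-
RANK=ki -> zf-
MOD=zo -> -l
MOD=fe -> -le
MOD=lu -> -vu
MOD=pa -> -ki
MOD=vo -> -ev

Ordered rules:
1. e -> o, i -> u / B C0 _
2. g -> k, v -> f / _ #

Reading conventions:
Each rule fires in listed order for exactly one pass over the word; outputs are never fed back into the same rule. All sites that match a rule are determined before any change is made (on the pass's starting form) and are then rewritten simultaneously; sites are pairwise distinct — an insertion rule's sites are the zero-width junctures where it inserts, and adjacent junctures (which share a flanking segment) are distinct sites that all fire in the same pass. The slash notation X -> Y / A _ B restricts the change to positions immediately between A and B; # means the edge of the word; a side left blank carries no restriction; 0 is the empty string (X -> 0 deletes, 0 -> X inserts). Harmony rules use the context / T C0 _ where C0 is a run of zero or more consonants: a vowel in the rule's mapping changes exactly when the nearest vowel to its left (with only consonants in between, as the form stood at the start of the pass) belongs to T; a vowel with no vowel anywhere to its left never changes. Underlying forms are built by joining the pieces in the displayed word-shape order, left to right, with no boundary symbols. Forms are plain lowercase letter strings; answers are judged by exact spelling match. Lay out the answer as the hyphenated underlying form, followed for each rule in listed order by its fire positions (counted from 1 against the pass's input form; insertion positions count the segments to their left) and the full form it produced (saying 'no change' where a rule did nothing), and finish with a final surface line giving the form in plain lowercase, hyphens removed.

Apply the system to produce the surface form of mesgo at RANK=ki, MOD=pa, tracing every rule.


underlying: zf-mesgo-ki
1. e -> o, i -> u / B C0 _: fires at position(s) 9: zfmesgoku
2. g -> k, v -> f / _ #: no change
surface: zfmesgoku


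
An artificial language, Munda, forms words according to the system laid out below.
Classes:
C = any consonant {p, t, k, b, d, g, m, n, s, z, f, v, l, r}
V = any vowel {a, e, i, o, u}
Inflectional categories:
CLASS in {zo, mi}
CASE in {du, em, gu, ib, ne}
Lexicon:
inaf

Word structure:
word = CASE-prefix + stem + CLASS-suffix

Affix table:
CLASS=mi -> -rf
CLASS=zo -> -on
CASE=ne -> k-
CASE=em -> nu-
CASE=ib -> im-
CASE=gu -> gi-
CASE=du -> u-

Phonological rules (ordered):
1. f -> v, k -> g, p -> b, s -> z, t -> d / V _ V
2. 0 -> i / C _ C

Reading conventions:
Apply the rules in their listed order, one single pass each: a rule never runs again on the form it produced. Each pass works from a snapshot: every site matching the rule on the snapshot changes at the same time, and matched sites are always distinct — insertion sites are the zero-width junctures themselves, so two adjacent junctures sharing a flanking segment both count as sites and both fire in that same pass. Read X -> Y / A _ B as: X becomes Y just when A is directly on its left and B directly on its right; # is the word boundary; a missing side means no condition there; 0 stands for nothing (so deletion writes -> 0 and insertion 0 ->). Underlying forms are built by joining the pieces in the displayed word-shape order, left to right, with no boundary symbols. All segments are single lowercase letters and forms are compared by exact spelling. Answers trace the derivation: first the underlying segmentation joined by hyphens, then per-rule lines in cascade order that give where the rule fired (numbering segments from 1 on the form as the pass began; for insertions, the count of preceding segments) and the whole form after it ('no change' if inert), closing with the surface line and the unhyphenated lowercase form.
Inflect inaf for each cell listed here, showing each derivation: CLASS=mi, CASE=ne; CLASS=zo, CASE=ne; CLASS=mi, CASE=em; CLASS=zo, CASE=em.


cell CLASS=mi, CASE=ne:
underlying: k-inaf-rf
1. f -> v, k -> g, p -> b, s -> z, t -> d / V _ V: no change
2. 0 -> i / C _ C: inserts after position(s) 5, 6: kinafirif
surface: kinafirif

cell CLASS=zo, CASE=ne:
underlying: k-inaf-on
1. f -> v, k -> g, p -> b, s -> z, t -> d / V _ V: fires at position(s) 5: kinavon
2. 0 -> i / C _ C: no change
surface: kinavon

cell CLASS=mi, CASE=em:
underlying: nu-inaf-rf
1. f -> v, k -> g, p -> b, s -> z, t -> d / V _ V: no change
2. 0 -> i / C _ C: inserts after position(s) 6, 7: nuinafirif
surface: nuinafirif

cell CLASS=zo, CASE=em:
underlying: nu-inaf-on
1. f -> v, k -> g, p -> b, s -> z, t -> d / V _ V: fires at position(s) 6: nuinavon
2. 0 -> i / C _ C: no change
surface: nuinavon


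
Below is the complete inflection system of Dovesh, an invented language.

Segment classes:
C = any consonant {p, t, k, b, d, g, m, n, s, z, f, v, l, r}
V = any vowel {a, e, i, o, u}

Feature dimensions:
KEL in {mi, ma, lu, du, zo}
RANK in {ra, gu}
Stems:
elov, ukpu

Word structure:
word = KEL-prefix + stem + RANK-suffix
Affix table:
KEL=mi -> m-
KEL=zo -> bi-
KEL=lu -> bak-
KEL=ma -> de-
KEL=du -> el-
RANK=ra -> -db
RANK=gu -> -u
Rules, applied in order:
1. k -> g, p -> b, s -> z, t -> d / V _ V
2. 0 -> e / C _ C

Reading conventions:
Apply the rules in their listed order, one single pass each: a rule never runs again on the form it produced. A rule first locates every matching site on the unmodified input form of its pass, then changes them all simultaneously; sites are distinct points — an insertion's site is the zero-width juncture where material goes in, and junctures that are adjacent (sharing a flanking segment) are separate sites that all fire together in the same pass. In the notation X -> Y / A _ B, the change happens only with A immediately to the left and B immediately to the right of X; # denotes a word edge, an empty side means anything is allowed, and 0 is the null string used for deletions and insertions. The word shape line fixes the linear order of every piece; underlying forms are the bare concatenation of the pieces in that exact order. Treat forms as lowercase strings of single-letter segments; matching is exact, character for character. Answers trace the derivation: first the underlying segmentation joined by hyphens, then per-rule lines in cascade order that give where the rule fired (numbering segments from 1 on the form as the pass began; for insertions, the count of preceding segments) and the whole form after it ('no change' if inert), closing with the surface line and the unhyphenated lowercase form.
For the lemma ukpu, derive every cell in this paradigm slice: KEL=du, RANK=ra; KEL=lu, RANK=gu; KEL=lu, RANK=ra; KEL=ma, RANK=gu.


cell KEL=du, RANK=ra:
underlying: el-ukpu-db
1. k -> g, p -> b, s -> z, t -> d / V _ V: no change
2. 0 -> e / C _ C: inserts after position(s) 4, 7: elukepudeb
surface: elukepudeb

cell KEL=lu, RANK=gu:
underlying: bak-ukpu-u
1. k -> g, p -> b, s -> z, t -> d / V _ V: fires at position(s) 3: bagukpuu
2. 0 -> e / C _ C: inserts after position(s) 5: bagukepuu
surface: bagukepuu

cell KEL=lu, RANK=ra:
underlying: bak-ukpu-db
1. k -> g, p -> b, s -> z, t -> d / V _ V: fires at position(s) 3: bagukpudb
2. 0 -> e / C _ C: inserts after position(s) 5, 8: bagukepudeb
surface: bagukepudeb

cell KEL=ma, RANK=gu:
underlying: de-ukpu-u
1. k -> g, p -> b, s -> z, t -> d / V _ V: no change
2. 0 -> e / C _ C: inserts after position(s) 4: deukepuu
surface: deukepuu


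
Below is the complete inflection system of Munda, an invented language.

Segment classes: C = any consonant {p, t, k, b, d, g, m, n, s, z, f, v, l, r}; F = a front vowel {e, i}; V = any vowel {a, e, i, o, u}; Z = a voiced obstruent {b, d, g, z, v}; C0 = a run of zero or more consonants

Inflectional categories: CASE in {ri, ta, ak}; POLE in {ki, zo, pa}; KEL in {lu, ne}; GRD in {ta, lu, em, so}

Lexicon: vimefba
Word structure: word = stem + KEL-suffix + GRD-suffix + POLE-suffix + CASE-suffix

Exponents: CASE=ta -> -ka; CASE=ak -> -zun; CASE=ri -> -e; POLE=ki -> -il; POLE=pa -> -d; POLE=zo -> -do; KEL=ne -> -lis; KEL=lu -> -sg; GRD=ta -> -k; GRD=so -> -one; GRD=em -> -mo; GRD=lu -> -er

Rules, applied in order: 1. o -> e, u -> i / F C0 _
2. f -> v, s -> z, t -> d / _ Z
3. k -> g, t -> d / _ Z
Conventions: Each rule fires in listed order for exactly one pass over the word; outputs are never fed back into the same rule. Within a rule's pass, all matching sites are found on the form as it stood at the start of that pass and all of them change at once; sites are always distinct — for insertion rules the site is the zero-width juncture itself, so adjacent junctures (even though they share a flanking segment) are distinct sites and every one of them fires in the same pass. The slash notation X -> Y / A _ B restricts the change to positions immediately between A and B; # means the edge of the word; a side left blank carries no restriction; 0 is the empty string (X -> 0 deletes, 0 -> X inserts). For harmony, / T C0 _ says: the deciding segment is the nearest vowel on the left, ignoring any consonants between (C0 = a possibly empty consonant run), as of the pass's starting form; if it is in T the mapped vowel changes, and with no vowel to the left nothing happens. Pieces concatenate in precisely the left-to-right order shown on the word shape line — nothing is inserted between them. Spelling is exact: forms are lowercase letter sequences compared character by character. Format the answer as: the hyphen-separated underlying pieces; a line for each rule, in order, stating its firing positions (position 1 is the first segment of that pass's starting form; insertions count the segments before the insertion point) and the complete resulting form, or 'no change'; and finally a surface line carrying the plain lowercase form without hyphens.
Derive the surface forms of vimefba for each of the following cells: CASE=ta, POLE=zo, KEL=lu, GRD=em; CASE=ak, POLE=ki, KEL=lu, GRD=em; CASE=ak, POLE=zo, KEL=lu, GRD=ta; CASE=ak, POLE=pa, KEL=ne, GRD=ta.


cell CASE=ta, POLE=zo, KEL=lu, GRD=em:
underlying: vimefba-sg-mo-do-ka
1. o -> e, u -> i / F C0 _: no change
2. f -> v, s -> z, t -> d / _ Z: fires at position(s) 5, 8: vimevbazgmodoka
3. k -> g, t -> d / _ Z: no change
surface: vimevbazgmodoka

cell CASE=ak, POLE=ki, KEL=lu, GRD=em:
underlying: vimefba-sg-mo-il-zun
1. o -> e, u -> i / F C0 _: fires at position(s) 15: vimefbasgmoilzin
2. f -> v, s -> z, t -> d / _ Z: fires at position(s) 5, 8: vimevbazgmoilzin
3. k -> g, t -> d / _ Z: no change
surface: vimevbazgmoilzin

cell CASE=ak, POLE=zo, KEL=lu, GRD=ta:
underlying: vimefba-sg-k-do-zun
1. o -> e, u -> i / F C0 _: no change
2. f -> v, s -> z, t -> d / _ Z: fires at position(s) 5, 8: vimevbazgkdozun
3. k -> g, t -> d / _ Z: fires at position(s) 10: vimevbazggdozun
surface: vimevbazggdozun

cell CASE=ak, POLE=pa, KEL=ne, GRD=ta:
underlying: vimefba-lis-k-d-zun
1. o -> e, u -> i / F C0 _: fires at position(s) 14: vimefbaliskdzin
2. f -> v, s -> z, t -> d / _ Z: fires at position(s) 5: vimevbaliskdzin
3. k -> g, t -> d / _ Z: fires at position(s) 11: vimevbalisgdzin
surface: vimevbalisgdzin


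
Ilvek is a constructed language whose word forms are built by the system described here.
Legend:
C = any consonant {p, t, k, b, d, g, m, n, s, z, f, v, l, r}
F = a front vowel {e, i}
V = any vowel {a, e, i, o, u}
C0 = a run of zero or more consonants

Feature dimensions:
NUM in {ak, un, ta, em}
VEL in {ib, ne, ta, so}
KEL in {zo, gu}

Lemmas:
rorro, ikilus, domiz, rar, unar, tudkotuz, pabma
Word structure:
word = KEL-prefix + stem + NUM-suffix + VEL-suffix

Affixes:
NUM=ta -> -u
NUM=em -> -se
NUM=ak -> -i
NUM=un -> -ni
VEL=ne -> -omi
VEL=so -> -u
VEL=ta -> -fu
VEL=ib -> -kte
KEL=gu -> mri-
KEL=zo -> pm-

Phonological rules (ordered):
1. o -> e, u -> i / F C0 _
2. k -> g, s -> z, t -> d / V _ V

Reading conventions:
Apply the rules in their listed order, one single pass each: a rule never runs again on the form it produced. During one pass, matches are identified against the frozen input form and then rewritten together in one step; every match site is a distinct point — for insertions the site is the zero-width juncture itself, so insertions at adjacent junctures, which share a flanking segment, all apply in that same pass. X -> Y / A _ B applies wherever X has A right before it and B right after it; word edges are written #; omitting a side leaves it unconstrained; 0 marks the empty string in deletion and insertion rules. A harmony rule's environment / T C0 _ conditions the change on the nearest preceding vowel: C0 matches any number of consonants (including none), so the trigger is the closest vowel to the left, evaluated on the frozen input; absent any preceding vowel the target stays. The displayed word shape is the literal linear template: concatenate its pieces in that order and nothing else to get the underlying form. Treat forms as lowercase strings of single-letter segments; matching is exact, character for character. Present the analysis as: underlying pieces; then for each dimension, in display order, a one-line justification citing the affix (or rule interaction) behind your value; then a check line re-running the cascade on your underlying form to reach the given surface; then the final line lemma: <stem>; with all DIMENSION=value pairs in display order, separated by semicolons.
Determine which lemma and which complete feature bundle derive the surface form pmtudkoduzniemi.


underlying: pm-tudkotuz-ni-omi
NUM=un - signalled by the affix -ni
VEL=ne - signalled by the affix -omi
KEL=zo - signalled by the affix pm-
check: pmtudkotuzniomi -> pmtudkotuzniemi -> pmtudkoduzniemi
lemma: tudkotuz; NUM=un; VEL=ne; KEL=zo


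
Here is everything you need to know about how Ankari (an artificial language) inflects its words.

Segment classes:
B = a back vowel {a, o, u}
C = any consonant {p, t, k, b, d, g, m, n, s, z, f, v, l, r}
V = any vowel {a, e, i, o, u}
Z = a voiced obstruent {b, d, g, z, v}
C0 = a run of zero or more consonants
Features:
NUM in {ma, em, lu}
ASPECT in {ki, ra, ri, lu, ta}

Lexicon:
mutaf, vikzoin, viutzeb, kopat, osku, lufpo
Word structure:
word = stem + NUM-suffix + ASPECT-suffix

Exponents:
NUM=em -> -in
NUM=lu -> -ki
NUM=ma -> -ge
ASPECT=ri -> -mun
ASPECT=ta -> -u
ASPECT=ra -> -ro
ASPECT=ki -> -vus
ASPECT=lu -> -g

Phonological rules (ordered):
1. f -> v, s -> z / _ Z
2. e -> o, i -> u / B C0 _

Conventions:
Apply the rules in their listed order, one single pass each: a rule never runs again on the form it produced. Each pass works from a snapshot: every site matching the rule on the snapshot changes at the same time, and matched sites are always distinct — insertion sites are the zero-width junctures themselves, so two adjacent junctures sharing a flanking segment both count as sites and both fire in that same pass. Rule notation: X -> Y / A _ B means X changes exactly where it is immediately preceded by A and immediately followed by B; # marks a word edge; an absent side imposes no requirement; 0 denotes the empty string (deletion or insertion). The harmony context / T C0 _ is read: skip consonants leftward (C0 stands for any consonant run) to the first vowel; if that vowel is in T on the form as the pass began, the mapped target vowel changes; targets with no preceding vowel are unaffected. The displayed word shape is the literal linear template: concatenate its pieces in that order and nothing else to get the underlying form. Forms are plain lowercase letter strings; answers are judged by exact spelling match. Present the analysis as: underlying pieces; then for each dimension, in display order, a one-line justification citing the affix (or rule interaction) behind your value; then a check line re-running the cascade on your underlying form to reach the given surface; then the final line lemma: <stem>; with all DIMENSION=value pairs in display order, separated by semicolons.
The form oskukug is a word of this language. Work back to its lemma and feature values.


underlying: osku-ki-g
NUM=lu - signalled by the affix -ki
ASPECT=lu - signalled by the affix -g
check: oskukig -> oskukig -> oskukug
lemma: osku; NUM=lu; ASPECT=lu


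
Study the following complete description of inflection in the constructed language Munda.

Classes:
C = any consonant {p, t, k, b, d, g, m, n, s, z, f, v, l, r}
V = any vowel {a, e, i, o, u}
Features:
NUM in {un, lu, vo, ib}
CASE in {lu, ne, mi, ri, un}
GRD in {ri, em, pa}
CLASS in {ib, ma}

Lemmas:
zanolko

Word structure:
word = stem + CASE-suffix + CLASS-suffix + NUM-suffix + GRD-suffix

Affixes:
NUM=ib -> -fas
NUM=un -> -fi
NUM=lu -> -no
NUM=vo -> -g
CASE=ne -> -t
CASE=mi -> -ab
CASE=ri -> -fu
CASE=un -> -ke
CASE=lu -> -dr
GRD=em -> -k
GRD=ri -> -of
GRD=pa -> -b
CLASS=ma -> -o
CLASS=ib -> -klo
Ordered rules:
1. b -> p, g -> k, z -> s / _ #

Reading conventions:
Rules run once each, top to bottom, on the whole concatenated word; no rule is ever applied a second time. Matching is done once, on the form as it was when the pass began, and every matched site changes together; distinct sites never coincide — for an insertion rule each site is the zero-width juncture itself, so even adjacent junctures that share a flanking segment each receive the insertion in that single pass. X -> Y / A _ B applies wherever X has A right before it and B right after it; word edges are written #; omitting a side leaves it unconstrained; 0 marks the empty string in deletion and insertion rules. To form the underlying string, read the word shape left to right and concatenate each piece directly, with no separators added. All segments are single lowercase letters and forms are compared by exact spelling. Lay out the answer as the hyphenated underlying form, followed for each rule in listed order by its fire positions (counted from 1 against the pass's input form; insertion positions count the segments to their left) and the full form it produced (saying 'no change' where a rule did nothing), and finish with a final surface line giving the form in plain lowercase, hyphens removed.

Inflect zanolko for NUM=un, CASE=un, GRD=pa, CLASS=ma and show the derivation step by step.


underlying: zanolko-ke-o-fi-b
1. b -> p, g -> k, z -> s / _ #: fires at position(s) 13: zanolkokeofip
surface: zanolkokeofip


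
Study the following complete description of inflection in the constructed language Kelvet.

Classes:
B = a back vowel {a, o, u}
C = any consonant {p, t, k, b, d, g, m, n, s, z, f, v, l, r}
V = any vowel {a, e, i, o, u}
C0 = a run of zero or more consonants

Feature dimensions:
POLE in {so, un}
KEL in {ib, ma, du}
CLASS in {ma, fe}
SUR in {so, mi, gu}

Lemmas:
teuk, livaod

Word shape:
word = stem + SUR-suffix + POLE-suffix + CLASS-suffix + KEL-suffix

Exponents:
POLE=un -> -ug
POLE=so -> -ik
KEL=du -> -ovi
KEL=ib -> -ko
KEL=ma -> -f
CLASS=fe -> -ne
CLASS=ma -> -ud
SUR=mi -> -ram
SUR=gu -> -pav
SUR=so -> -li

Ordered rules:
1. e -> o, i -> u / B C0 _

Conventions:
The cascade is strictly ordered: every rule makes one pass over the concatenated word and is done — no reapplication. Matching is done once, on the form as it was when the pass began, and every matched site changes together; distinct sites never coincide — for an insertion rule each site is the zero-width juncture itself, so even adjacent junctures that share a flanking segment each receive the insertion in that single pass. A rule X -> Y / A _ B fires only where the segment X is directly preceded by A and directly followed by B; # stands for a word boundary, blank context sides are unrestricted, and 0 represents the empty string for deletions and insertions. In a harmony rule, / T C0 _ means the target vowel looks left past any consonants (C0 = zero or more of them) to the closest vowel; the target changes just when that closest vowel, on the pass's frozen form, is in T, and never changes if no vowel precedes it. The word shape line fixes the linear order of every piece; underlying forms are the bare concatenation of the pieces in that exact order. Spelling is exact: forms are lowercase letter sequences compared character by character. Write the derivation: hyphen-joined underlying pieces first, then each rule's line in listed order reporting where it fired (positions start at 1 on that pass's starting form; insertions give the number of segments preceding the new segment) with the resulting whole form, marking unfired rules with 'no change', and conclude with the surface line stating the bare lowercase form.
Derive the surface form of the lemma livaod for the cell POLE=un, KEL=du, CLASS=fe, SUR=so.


underlying: livaod-li-ug-ne-ovi
1. e -> o, i -> u / B C0 _: fires at position(s) 8, 12, 15: livaodluugnoovu
surface: livaodluugnoovu


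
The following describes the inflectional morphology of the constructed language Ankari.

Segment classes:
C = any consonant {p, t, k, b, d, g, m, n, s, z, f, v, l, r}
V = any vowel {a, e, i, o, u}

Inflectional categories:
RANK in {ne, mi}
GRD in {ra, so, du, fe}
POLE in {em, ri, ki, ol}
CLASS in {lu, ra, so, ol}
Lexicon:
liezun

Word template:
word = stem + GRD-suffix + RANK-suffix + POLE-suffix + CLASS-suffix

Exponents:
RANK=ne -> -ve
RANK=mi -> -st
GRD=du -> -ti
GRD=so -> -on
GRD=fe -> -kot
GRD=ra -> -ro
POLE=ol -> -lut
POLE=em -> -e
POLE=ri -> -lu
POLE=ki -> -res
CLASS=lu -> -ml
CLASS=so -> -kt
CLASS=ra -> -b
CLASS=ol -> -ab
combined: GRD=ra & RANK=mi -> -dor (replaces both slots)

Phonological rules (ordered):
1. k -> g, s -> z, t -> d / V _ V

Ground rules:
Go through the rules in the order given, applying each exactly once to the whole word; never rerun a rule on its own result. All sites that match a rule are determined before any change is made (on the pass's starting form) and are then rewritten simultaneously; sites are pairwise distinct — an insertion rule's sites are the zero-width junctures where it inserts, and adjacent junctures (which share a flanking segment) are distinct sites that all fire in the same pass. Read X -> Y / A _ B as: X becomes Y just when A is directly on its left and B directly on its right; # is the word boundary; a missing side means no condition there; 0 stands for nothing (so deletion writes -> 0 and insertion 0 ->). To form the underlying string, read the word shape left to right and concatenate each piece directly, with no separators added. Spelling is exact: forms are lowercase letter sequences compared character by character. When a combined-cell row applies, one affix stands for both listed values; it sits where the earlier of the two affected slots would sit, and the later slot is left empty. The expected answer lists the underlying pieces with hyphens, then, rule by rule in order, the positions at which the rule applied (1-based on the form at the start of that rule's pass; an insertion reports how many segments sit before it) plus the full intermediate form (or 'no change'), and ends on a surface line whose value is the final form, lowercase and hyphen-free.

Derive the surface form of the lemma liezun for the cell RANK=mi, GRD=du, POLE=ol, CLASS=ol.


underlying: liezun-ti-st-lut-ab
1. k -> g, s -> z, t -> d / V _ V: fires at position(s) 13: liezuntistludab
surface: liezuntistludab
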